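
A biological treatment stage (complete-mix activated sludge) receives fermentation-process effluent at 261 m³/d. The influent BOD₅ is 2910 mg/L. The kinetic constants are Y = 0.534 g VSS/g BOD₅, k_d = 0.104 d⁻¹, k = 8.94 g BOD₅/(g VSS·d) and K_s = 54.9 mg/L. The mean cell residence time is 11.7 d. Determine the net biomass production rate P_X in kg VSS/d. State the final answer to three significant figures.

From the Monod/SRT balance for a CMAS, S = K_s·(1+k_d θ_c)/[θ_c·(Y k − k_d) − 1] = 54.9 × (1 + 0.104 × 11.7) / [11.7 × (0.534 × 8.94 − 0.104) − 1] = 121.7 / 53.64 = 2.269 mg/L.
Y_obs = Y / (1 + k_d θ_c) = 0.534 / (1 + 0.104 × 11.7) = 0.534 / 2.217 = 0.2409.
Mass of BOD₅ removed per day: Q(S₀ − S) = 261 × 2908 g/m³ = 758.9 kg/d.
Biomass produced: P_X = Y_obs·Q·ΔS = 0.2409 × 758.9 ≈ 182.8 kg VSS/d.

P_X ≈ 183 kg VSS/d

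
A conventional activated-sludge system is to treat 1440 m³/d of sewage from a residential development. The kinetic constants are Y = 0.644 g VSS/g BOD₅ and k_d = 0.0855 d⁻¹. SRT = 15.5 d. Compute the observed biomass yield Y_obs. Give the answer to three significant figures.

The observed yield is Y_obs = Y/(1 + k_d·θ_c) = 0.644 / (1 + 0.0855 × 15.5) = 0.644 / 2.325 = 0.2770 g VSS per g BOD₅ removed.

Y_obs ≈ 0.277 g VSS/g BOD₅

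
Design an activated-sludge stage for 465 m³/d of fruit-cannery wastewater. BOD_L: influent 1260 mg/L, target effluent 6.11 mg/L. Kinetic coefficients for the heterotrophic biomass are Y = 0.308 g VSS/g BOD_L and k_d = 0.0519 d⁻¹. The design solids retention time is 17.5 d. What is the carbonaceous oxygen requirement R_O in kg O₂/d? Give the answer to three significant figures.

Y_obs = Y / (1 + k_d θ_c) = 0.308 / (1 + 0.0519 × 17.5) = 0.308 / 1.908 = 0.1614.
Substrate removed = Q·(S₀ − S) = 465 m³/d × (1260 − 6.11) g/m³ = 5.83×10^5 g/d = 583.1 kg/d.
P_X = Y_obs·Q·(S₀ − S) = 0.1614 × 583.1 = 94.11 kg VSS/d.
R_O = Q·ΔS − 1.42 P_X = 583.1 − 133.6 = 449.4 kg O₂/d.

R_O ≈ 449 kg O₂/d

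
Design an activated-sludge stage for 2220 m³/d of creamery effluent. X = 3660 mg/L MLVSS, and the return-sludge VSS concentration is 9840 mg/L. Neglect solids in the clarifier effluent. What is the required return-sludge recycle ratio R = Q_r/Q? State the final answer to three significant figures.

R ≈ 0.592

Solids balance on the clarifier gives (1+R)X = R·X_r, so R = X/(X_r − X) = 3660 / (9840 − 3660) = 0.5922.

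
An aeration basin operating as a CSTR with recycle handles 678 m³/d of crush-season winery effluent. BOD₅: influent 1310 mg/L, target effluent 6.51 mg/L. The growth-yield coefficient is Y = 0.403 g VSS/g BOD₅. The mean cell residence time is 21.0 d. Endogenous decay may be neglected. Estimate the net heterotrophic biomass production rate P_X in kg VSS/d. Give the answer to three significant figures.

P_X ≈ 356 kg VSS/d

With endogenous decay neglected, the observed yield equals the true yield: Y_obs = Y = 0.403 g VSS/g BOD₅.
ΔS = 1310 − 6.51 = 1303 mg/L, so the substrate removal rate is 678 × 1303/1000 = 883.8 kg BOD₅/d.
P_X = Y_obs · Q(S₀ − S) = 0.4030 × 883.8 = 356.2 kg VSS/d.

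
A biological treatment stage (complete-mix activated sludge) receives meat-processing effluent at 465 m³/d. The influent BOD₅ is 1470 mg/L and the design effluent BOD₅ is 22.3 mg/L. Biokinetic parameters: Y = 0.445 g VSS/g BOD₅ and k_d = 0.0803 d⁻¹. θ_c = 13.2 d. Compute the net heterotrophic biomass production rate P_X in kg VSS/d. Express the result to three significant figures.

Y_obs = Y / (1 + k_d θ_c) = 0.445 / (1 + 0.0803 × 13.2) = 0.445 / 2.060 = 0.2160.
Substrate removed = Q·(S₀ − S) = 465 m³/d × (1470 − 22.3) g/m³ = 6.73×10^5 g/d = 673.2 kg/d.
So the net sludge growth is P_X = 0.2160 × 673.2 = 145.4 kg VSS/d.

P_X ≈ 145 kg VSS/d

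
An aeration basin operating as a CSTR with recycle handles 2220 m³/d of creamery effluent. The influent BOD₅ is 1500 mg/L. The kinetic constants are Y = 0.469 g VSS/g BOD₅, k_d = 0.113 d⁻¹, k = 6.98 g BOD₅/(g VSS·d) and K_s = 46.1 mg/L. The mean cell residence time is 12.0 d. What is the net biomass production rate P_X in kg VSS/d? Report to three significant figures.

Effluent substrate depends only on kinetics and SRT: S = K_s(1 + k_d θ_c) / [θ_c(Yk − k_d) − 1] = 46.1 × (1 + 0.113 × 12.0) / [12.0 × (0.469 × 6.98 − 0.113) − 1] = 108.6 / 36.93 = 2.941 mg/L.
Y_obs = Y / (1 + k_d θ_c) = 0.469 / (1 + 0.113 × 12.0) = 0.469 / 2.356 = 0.1991.
ΔS = 1500 − 2.94 = 1497 mg/L, so the substrate removal rate is 2220 × 1497/1000 = 3323 kg BOD₅/d.
So the net sludge growth is P_X = 0.1991 × 3323 = 661.6 kg VSS/d.

P_X ≈ 662 kg VSS/d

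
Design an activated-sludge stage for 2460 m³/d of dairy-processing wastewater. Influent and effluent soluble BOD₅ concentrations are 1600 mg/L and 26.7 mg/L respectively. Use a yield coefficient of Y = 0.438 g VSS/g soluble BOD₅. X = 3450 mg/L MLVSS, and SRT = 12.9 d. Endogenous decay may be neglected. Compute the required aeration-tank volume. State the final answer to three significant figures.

With k_d = 0 the design equation reduces to V = Y Q (S₀−S) θ_c / X = 0.438 × 2460 × (1600 − 26.7) × 12.9 / 3450 = 6339 m³.

V ≈ 6340 m³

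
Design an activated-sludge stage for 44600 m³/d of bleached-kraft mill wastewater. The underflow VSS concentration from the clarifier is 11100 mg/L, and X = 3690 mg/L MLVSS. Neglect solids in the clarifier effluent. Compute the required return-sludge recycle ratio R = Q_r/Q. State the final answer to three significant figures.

R = Q_r/Q = X/(X_r − X) = 3690 / (11100 − 3690) = 0.4980.

R ≈ 0.498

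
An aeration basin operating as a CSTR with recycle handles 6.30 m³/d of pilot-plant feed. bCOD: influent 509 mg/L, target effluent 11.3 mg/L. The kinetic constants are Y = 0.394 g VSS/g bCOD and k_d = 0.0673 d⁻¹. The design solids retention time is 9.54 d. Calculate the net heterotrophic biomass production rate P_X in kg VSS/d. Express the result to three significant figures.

P_X ≈ 0.752 kg VSS/d

The observed yield is Y_obs = Y/(1 + k_d·θ_c) = 0.394 / (1 + 0.0673 × 9.54) = 0.394 / 1.642 = 0.2399 g VSS per g bCOD removed.
ΔS = 509 − 11.3 = 497.7 mg/L, so the substrate removal rate is 6.30 × 497.7/1000 = 3.136 kg bCOD/d.
P_X = Y_obs · Q(S₀ − S) = 0.2399 × 3.136 = 0.7524 kg VSS/d.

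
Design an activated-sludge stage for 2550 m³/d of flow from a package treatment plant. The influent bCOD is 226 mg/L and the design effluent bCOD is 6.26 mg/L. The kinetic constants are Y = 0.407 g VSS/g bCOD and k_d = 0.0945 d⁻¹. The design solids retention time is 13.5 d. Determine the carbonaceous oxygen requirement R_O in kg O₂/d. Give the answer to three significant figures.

Y_obs = Y / (1 + k_d θ_c) = 0.407 / (1 + 0.0945 × 13.5) = 0.407 / 2.276 = 0.1788.
Mass of bCOD removed per day: Q(S₀ − S) = 2550 × 219.7 g/m³ = 560.3 kg/d.
Net sludge production P_X = 0.1788 × 560.3 = 100.2 kg VSS/d.
Carbonaceous O₂ demand = substrate oxidised − cell-mass equivalent = 560.3 − 1.42 × 100.2 = 418.0 kg O₂/d.

R_O ≈ 418 kg O₂/d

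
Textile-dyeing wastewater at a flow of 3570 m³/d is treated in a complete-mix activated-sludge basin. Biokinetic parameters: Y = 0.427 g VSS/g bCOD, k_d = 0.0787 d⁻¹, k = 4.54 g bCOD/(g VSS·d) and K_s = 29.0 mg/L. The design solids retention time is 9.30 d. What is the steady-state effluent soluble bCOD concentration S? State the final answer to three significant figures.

For a completely mixed reactor with recycle the Lawrence–McCarty relation gives S = K_s·(1 + k_d·θ_c) / [θ_c·(Y·k − k_d) − 1] = 29.0 × (1 + 0.0787 × 9.30) / [9.30 × (0.427 × 4.54 − 0.0787) − 1] = 50.23 / 16.30 = 3.082 mg/L.

S ≈ 3.08 mg/L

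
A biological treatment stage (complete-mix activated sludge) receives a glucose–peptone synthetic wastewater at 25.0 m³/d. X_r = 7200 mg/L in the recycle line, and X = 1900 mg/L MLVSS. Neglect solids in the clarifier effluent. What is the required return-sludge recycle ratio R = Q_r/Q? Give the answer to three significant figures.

Mass balance around the secondary clarifier (neglecting effluent solids): R = X / (X_r − X) = 1900 / (7200 − 1900) = 0.3585.

R ≈ 0.358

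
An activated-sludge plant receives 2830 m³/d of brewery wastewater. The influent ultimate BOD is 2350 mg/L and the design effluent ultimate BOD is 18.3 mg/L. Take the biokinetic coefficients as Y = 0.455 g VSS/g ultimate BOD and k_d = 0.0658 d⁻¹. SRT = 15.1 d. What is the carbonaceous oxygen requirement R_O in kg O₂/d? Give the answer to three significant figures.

R_O ≈ 4460 kg O₂/d

Observed yield with endogenous decay: Y_obs = Y / (1 + k_d·θ_c) = 0.455 / (1 + 0.0658 × 15.1) = 0.455 / 1.994 = 0.2282 g VSS/g ultimate BOD.
ΔS = 2350 − 18.3 = 2332 mg/L, so the substrate removal rate is 2830 × 2332/1000 = 6599 kg ultimate BOD/d.
Net sludge production P_X = 0.2282 × 6599 = 1506 kg VSS/d.
Carbonaceous O₂ demand = substrate oxidised − cell-mass equivalent = 6599 − 1.42 × 1506 = 4460 kg O₂/d.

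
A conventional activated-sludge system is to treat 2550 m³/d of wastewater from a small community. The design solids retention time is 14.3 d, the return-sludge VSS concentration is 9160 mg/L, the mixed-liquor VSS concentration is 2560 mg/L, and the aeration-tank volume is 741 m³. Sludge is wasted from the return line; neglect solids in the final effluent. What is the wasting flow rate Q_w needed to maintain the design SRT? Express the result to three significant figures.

Q_w ≈ 14.5 m³/d

θ_c = V·X/(Q_w·X_r) when wasting from the recycle, so Q_w = V·X/(θ_c·X_r) = 741.0 × 2560 / (14.3 × 9160) = 14.48 m³/d.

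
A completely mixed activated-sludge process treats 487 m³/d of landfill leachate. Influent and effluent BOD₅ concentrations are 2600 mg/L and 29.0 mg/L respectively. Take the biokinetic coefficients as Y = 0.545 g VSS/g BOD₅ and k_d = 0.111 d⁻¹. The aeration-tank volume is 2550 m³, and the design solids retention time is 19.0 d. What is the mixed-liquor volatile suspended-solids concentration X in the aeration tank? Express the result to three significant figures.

X ≈ 1640 mg/L

X = Y·Q·ΔS·θ_c / [V·(1 + k_d θ_c)] = 0.545 × 487 × (2600 − 29.0) × 19.0 / [2550 × (1 + 0.111 × 19.0)] = 1635 mg/L.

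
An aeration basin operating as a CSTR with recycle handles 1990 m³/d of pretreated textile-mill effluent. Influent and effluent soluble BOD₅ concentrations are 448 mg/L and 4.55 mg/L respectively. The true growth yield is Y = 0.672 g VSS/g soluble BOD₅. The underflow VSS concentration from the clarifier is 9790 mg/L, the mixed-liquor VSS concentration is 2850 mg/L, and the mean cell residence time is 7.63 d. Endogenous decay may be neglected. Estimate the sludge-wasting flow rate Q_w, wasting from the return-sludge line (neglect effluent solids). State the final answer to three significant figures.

Q_w ≈ 60.6 m³/d

With k_d = 0 the design equation reduces to V = Y Q (S₀−S) θ_c / X = 0.672 × 1990 × (448 − 4.55) × 7.63 / 2850 = 1588 m³.
Q_w = (V·X)/(θ_c X_r) = 1588 × 2850 / (7.63 × 9790) = 60.57 m³/d.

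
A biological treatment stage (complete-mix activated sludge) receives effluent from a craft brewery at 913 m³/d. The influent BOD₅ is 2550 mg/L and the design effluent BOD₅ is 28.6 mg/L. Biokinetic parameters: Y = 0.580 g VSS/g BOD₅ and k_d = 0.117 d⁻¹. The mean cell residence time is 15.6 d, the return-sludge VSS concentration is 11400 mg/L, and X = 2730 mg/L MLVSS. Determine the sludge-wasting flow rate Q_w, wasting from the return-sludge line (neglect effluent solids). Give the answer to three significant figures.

Q_w ≈ 41.5 m³/d

From the SRT design equation V = Y Q (S₀−S) θ_c / [X (1 + k_d θ_c)] = 0.580 × 913 × (2550 − 28.6) × 15.6 / [2730 × (1 + 0.117 × 15.6)] = 2.08×10^7 / 7713 = 2701 m³.
Wasting from the return line (neglecting effluent solids): Q_w = V·X / (θ_c·X_r) = 2701 × 2730 / (15.6 × 11400) = 41.46 m³/d.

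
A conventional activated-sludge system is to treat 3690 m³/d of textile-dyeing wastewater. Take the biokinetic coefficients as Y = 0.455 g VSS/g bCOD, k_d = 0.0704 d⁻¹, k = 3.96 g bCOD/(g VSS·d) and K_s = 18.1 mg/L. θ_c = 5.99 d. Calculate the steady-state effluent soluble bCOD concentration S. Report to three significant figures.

S ≈ 2.75 mg/L

For a completely mixed reactor with recycle the Lawrence–McCarty relation gives S = K_s·(1 + k_d·θ_c) / [θ_c·(Y·k − k_d) − 1] = 18.1 × (1 + 0.0704 × 5.99) / [5.99 × (0.455 × 3.96 − 0.0704) − 1] = 25.73 / 9.371 = 2.746 mg/L.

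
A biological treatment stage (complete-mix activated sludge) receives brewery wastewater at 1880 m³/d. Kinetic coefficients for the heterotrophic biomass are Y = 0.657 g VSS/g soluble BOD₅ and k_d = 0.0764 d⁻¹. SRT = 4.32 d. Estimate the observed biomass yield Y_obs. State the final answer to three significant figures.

Correct the yield for decay: Y_obs = Y/(1 + k_d θ_c) = 0.657 / (1 + 0.0764 × 4.32) = 0.657 / 1.330 = 0.4940.

Y_obs ≈ 0.494 g VSS/g soluble BOD₅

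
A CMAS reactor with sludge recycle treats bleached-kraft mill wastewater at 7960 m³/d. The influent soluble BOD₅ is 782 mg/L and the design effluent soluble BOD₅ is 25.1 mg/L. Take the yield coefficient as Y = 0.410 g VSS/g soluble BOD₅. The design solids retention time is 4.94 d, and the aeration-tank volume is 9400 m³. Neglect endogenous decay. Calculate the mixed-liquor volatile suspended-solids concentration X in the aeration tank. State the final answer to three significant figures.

X ≈ 1300 mg/L

X = Y·Q·ΔS·θ_c / V = 0.410 × 7960 × (782 − 25.1) × 4.94 / 9400 = 1298 mg/L.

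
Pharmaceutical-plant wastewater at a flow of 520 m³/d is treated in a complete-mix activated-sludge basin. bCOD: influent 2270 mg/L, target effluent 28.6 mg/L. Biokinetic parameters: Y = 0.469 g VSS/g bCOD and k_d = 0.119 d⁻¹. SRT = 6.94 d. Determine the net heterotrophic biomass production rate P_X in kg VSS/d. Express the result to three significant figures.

P_X ≈ 299 kg VSS/d

Correct the yield for decay: Y_obs = Y/(1 + k_d θ_c) = 0.469 / (1 + 0.119 × 6.94) = 0.469 / 1.826 = 0.2569.
Q·(S₀ − S) = 520 × (2270 − 28.6) × 10⁻³ = 1166 kg/d removed.
P_X = Y_obs · Q(S₀ − S) = 0.2569 × 1166 = 299.4 kg VSS/d.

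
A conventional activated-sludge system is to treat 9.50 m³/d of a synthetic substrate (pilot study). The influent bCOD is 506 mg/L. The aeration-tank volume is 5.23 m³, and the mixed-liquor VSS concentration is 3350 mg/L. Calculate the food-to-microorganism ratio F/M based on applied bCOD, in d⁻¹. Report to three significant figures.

F/M ≈ 0.274 d⁻¹

Food-to-microorganism ratio F/M = Q S₀ / (V X) = 9.50 × 506 / (5.230 × 3350) = 0.2744 d⁻¹.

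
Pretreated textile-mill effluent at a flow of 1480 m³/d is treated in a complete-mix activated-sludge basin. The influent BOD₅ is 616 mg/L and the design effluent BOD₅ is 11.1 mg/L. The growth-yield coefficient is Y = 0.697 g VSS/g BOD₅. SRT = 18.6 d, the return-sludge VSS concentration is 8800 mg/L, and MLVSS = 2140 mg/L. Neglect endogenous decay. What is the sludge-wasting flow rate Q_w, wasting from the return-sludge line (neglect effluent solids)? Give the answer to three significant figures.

V·X = Y·Q·ΔS·θ_c gives V = 0.697 × 1480 × (616 − 11.1) × 18.6 / 2140 = 5423 m³.
θ_c = V·X/(Q_w·X_r) when wasting from the recycle, so Q_w = V·X/(θ_c·X_r) = 5423 × 2140 / (18.6 × 8800) = 70.91 m³/d.

Q_w ≈ 70.9 m³/d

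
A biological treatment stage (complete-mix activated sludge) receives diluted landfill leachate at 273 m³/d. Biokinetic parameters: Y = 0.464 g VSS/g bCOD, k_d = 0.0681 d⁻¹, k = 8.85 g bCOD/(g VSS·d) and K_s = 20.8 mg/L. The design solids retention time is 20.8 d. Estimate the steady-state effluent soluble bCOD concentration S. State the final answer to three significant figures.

For a completely mixed reactor with recycle the Lawrence–McCarty relation gives S = K_s·(1 + k_d·θ_c) / [θ_c·(Y·k − k_d) − 1] = 20.8 × (1 + 0.0681 × 20.8) / [20.8 × (0.464 × 8.85 − 0.0681) − 1] = 50.26 / 83.00 = 0.6056 mg/L.

S ≈ 0.606 mg/L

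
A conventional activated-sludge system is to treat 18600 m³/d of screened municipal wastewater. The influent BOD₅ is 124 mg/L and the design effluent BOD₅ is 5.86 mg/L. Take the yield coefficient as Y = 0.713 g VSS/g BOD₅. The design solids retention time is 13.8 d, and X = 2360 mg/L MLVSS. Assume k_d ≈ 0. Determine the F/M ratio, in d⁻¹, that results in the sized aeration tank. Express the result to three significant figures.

Biomass mass balance (decay neglected): V·X = Y·Q·(S₀ − S)·θ_c, so V = 0.713 × 18600 × (124 − 5.86) × 13.8 / 2360 = 9161 m³.
F/M = Q·S₀ / (V·X) = 18600 × 124 / (9161 × 2360) = 0.1067 g BOD₅·(g VSS·d)⁻¹.

F/M ≈ 0.107 d⁻¹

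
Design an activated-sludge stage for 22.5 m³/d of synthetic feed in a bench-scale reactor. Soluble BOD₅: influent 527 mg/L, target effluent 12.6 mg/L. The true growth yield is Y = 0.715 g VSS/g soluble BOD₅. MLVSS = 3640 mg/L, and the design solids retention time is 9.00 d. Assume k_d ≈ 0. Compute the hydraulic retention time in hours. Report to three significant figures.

τ ≈ 21.8 h

With k_d = 0 the design equation reduces to V = Y Q (S₀−S) θ_c / X = 0.715 × 22.5 × (527 − 12.6) × 9.00 / 3640 = 20.46 m³.
τ = V/Q = 20.46/22.5 = 0.9094 d, or 21.83 h.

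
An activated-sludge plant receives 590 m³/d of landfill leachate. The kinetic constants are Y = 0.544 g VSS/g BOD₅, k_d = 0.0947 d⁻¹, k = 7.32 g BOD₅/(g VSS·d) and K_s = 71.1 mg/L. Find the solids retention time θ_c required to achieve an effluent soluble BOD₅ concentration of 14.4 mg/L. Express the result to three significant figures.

θ_c ≈ 1.74 d

Specific growth rate at S = 14.4 mg/L: μ = YkS/(K_s+S) = 0.544·7.32·14.4/(71.1+14.4) = 0.6707 d⁻¹.
Then 1/θ_c = μ − k_d = 0.6707 − 0.0947 = 0.5760 d⁻¹, giving θ_c = 1.736 d.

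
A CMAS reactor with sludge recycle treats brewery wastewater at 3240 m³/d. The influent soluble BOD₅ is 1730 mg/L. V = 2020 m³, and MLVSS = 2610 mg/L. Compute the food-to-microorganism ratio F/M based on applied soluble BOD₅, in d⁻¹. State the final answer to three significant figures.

F/M ≈ 1.06 d⁻¹

F/M = Q·S₀ / (V·X) = 3240 × 1730 / (2020 × 2610) = 1.063 g soluble BOD₅·(g VSS·d)⁻¹.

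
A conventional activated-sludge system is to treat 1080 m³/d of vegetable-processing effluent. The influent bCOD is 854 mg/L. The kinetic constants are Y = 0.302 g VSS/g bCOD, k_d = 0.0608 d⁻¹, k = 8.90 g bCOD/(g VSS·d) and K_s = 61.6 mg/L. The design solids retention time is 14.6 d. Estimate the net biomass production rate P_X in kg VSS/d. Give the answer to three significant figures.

For a completely mixed reactor with recycle the Lawrence–McCarty relation gives S = K_s·(1 + k_d·θ_c) / [θ_c·(Y·k − k_d) − 1] = 61.6 × (1 + 0.0608 × 14.6) / [14.6 × (0.302 × 8.90 − 0.0608) − 1] = 116.3 / 37.35 = 3.113 mg/L.
Correct the yield for decay: Y_obs = Y/(1 + k_d θ_c) = 0.302 / (1 + 0.0608 × 14.6) = 0.302 / 1.888 = 0.1600.
Substrate removed = Q·(S₀ − S) = 1080 m³/d × (854 − 3.11) g/m³ = 9.19×10^5 g/d = 919.0 kg/d.
P_X = Y_obs · Q(S₀ − S) = 0.1600 × 919.0 = 147.0 kg VSS/d.

P_X ≈ 147 kg VSS/d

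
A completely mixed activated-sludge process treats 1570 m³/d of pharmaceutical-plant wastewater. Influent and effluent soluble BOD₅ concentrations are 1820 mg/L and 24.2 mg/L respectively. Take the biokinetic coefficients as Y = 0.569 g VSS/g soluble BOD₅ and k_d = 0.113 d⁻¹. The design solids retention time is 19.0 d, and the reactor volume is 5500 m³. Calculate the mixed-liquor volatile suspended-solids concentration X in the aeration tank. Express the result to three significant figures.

Solving the biomass balance for X: X = Y Q (S₀−S) θ_c / [V (1+k_d θ_c)] = 0.569 × 1570 × (1820 − 24.2) × 19.0 / [5500 × (1 + 0.113 × 19.0)] = 1761 mg/L.

X ≈ 1760 mg/L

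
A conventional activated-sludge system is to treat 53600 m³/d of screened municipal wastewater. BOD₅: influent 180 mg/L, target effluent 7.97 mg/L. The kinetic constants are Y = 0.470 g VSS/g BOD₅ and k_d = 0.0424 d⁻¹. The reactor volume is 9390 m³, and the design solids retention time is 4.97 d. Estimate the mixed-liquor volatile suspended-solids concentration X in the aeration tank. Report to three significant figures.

X = Y·Q·ΔS·θ_c / [V·(1 + k_d θ_c)] = 0.470 × 53600 × (180 − 7.97) × 4.97 / [9390 × (1 + 0.0424 × 4.97)] = 1895 mg/L.

X ≈ 1890 mg/L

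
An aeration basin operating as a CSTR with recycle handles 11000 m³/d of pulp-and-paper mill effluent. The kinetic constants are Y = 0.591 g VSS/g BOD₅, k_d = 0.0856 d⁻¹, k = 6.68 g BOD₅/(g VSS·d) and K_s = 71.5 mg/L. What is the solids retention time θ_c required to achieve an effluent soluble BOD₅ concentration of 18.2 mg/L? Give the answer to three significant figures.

Specific growth rate at S = 18.2 mg/L: μ = YkS/(K_s+S) = 0.591·6.68·18.2/(71.5+18.2) = 0.8010 d⁻¹.
Then 1/θ_c = μ − k_d = 0.8010 − 0.0856 = 0.7154 d⁻¹, giving θ_c = 1.398 d.

θ_c ≈ 1.40 d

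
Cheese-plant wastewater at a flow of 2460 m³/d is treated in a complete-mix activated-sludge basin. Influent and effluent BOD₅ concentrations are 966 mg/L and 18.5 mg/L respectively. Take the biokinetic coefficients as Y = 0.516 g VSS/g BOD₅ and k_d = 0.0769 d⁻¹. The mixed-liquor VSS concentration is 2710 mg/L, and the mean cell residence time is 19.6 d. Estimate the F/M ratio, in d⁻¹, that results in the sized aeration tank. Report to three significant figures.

F/M ≈ 0.253 d⁻¹

From the SRT design equation V = Y Q (S₀−S) θ_c / [X (1 + k_d θ_c)] = 0.516 × 2460 × (966 − 18.5) × 19.6 / [2710 × (1 + 0.0769 × 19.6)] = 2.36×10^7 / 6795 = 3469 m³.
Food-to-microorganism ratio F/M = Q S₀ / (V X) = 2460 × 966 / (3469 × 2710) = 0.2527 d⁻¹.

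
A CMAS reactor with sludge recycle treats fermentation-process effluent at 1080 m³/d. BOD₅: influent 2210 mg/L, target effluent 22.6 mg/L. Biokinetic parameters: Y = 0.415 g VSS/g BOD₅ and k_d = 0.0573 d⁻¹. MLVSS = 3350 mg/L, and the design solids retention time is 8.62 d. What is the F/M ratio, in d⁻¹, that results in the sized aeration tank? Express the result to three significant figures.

F/M ≈ 0.422 d⁻¹

Rearranging the biomass balance for a CMAS with decay, V = Y·Q·ΔS·θ_c / [X·(1+k_d θ_c)] = 0.415 × 1080 × (2210 − 22.6) × 8.62 / [3350 × (1 + 0.0573 × 8.62)] = 8.45×10^6 / 5005 = 1689 m³.
F/M = applied load / biomass = Q·S₀/(V·X) = 1080 × 2210 / (1689 × 3350) = 0.4219 d⁻¹.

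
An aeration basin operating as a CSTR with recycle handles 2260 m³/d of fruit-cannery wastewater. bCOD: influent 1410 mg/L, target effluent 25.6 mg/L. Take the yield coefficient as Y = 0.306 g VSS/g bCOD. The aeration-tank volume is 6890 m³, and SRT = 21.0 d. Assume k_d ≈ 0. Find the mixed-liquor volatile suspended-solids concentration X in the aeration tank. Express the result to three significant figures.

Without decay, X = Y Q (S₀−S) θ_c / V = 0.306 × 2260 × (1410 − 25.6) × 21.0 / 6890 = 2918 mg/L.

X ≈ 2920 mg/L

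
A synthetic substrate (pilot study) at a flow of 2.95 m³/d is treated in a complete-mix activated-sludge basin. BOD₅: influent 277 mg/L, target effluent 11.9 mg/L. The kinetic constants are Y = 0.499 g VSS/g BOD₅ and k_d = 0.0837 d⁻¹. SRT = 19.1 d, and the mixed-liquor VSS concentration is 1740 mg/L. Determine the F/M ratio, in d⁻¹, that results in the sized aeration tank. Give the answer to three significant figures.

F/M ≈ 0.285 d⁻¹

Rearranging the biomass balance for a CMAS with decay, V = Y·Q·ΔS·θ_c / [X·(1+k_d θ_c)] = 0.499 × 2.95 × (277 − 11.9) × 19.1 / [1740 × (1 + 0.0837 × 19.1)] = 7.45×10^3 / 4522 = 1.648 m³.
F/M = Q·S₀ / (V·X) = 2.95 × 277 / (1.648 × 1740) = 0.2849 g BOD₅·(g VSS·d)⁻¹.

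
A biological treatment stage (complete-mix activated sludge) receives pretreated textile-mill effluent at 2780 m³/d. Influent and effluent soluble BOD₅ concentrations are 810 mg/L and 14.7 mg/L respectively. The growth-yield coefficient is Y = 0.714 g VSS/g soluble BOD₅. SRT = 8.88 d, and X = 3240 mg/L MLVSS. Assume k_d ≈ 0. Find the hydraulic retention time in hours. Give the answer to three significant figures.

V·X = Y·Q·ΔS·θ_c gives V = 0.714 × 2780 × (810 − 14.7) × 8.88 / 3240 = 4327 m³.
Hydraulic retention time τ = V/Q = 4327 / 2780 = 1.556 d = 37.35 h.

τ ≈ 37.4 h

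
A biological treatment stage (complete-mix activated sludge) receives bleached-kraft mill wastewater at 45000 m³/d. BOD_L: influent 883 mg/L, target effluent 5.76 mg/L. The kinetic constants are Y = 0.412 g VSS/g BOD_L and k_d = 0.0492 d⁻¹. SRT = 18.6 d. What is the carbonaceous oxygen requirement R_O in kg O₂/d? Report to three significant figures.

R_O ≈ 27400 kg O₂/d

Observed yield with endogenous decay: Y_obs = Y / (1 + k_d·θ_c) = 0.412 / (1 + 0.0492 × 18.6) = 0.412 / 1.915 = 0.2151 g VSS/g BOD_L.
Q·(S₀ − S) = 45000 × (883 − 5.76) × 10⁻³ = 39476 kg/d removed.
Biomass synthesised: P_X = Y_obs × 39476 = 8492 kg VSS/d.
R_O = Q·(S₀ − S) − 1.42·P_X = 39476 − 1.42 × 8492 = 27417 kg O₂/d.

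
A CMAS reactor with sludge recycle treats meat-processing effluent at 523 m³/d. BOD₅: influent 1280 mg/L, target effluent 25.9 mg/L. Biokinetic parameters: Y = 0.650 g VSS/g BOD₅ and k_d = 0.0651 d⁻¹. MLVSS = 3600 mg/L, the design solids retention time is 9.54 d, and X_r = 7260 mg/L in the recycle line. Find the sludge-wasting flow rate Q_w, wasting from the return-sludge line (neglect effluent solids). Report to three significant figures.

Q_w ≈ 36.2 m³/d

Steady-state biomass mass balance: V·X·(1 + k_d·θ_c) = Y·Q·(S₀ − S)·θ_c, so V = 0.650 × 523 × (1280 − 25.9) × 9.54 / [3600 × (1 + 0.0651 × 9.54)] = 4.07×10^6 / 5836 = 696.9 m³.
θ_c = V·X/(Q_w·X_r) when wasting from the recycle, so Q_w = V·X/(θ_c·X_r) = 696.9 × 3600 / (9.54 × 7260) = 36.23 m³/d.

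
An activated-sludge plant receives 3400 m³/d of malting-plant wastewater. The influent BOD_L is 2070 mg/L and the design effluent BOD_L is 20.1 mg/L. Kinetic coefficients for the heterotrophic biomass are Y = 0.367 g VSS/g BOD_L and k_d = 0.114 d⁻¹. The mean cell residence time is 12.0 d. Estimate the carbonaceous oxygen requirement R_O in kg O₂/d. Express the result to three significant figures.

R_O ≈ 5440 kg O₂/d

Observed yield with endogenous decay: Y_obs = Y / (1 + k_d·θ_c) = 0.367 / (1 + 0.114 × 12.0) = 0.367 / 2.368 = 0.1550 g VSS/g BOD_L.
Q·(S₀ − S) = 3400 × (2070 − 20.1) × 10⁻³ = 6970 kg/d removed.
Net sludge production P_X = 0.1550 × 6970 = 1080 kg VSS/d.
R_O = Q·ΔS − 1.42 P_X = 6970 − 1534 = 5436 kg O₂/d.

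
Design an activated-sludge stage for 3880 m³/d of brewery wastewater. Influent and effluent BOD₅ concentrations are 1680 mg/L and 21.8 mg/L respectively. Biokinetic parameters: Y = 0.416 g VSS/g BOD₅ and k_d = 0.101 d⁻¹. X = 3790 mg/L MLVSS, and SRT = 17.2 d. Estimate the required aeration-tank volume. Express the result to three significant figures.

V ≈ 4440 m³

Rearranging the biomass balance for a CMAS with decay, V = Y·Q·ΔS·θ_c / [X·(1+k_d θ_c)] = 0.416 × 3880 × (1680 − 21.8) × 17.2 / [3790 × (1 + 0.101 × 17.2)] = 4.6×10^7 / 10374 = 4438 m³.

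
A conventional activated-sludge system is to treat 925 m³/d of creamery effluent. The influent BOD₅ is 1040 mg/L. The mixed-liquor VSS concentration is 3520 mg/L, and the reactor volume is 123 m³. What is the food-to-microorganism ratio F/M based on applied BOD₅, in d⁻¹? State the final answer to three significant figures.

F/M ≈ 2.22 d⁻¹

F/M = Q·S₀ / (V·X) = 925 × 1040 / (123.0 × 3520) = 2.222 g BOD₅·(g VSS·d)⁻¹.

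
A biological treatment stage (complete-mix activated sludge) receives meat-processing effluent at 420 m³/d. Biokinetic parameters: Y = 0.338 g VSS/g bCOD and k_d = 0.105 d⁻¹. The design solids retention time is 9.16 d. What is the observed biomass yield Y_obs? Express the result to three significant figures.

Y_obs = Y / (1 + k_d θ_c) = 0.338 / (1 + 0.105 × 9.16) = 0.338 / 1.962 = 0.1723.

Y_obs ≈ 0.172 g VSS/g bCOD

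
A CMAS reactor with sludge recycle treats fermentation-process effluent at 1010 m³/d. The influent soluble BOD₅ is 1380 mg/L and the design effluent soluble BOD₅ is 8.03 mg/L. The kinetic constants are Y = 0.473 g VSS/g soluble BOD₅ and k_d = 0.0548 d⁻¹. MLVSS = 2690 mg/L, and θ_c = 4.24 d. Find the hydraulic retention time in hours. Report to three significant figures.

Steady-state biomass mass balance: V·X·(1 + k_d·θ_c) = Y·Q·(S₀ − S)·θ_c, so V = 0.473 × 1010 × (1380 − 8.03) × 4.24 / [2690 × (1 + 0.0548 × 4.24)] = 2.78×10^6 / 3315 = 838.3 m³.
HRT = V/Q = 838.3 m³ / 1010 m³·d⁻¹ = 0.8300 d × 24 = 19.92 h.

τ ≈ 19.9 h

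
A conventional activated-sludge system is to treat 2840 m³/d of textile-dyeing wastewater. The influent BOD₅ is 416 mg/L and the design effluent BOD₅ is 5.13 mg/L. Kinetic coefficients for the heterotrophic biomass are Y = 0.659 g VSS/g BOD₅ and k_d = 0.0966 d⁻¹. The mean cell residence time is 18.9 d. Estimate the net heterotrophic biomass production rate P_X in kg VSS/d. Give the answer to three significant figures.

Y_obs = Y / (1 + k_d θ_c) = 0.659 / (1 + 0.0966 × 18.9) = 0.659 / 2.826 = 0.2332.
Substrate removed = Q·(S₀ − S) = 2840 m³/d × (416 − 5.13) g/m³ = 1.17×10^6 g/d = 1167 kg/d.
Net biomass production P_X = Y_obs × Q·(S₀ − S) = 0.2332 × 1167 = 272.1 kg VSS/d.

P_X ≈ 272 kg VSS/d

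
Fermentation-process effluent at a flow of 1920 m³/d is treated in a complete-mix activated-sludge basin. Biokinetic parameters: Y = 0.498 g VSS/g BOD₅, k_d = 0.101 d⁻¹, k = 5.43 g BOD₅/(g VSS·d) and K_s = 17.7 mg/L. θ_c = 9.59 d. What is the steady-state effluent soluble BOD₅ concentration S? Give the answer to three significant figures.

For a completely mixed reactor with recycle the Lawrence–McCarty relation gives S = K_s·(1 + k_d·θ_c) / [θ_c·(Y·k − k_d) − 1] = 17.7 × (1 + 0.101 × 9.59) / [9.59 × (0.498 × 5.43 − 0.101) − 1] = 34.84 / 23.96 = 1.454 mg/L.

S ≈ 1.45 mg/L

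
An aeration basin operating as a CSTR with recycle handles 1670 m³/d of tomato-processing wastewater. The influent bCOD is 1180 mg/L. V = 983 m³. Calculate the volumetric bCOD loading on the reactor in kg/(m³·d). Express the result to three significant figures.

L_v ≈ 2.00 kg bCOD/(m³·d)

L_v = Q S₀ / V = 1670 × 1180 × 10⁻³ / 983.0 = 2.005 kg/(m³·d).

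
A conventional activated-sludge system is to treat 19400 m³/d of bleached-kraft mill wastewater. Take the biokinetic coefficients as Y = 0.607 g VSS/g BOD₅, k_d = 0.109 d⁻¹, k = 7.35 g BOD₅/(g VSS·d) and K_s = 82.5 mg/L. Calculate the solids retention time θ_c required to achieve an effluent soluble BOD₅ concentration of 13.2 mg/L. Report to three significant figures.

θ_c ≈ 1.97 d

Specific growth rate at S = 13.2 mg/L: μ = YkS/(K_s+S) = 0.607·7.35·13.2/(82.5+13.2) = 0.6154 d⁻¹.
1/θ_c = 0.6154 − 0.109 = 0.5064 d⁻¹, so θ_c = 1.975 d.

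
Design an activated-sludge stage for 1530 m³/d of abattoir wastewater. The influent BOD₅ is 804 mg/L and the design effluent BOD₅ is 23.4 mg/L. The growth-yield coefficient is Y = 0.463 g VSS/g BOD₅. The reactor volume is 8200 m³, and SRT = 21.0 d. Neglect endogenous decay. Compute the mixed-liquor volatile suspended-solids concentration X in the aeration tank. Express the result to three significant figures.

X ≈ 1420 mg/L

X = Y·Q·ΔS·θ_c / V = 0.463 × 1530 × (804 − 23.4) × 21.0 / 8200 = 1416 mg/L.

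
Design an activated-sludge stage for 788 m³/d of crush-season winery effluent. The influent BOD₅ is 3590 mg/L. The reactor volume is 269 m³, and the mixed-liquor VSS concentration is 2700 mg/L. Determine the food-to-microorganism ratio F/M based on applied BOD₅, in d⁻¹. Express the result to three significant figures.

F/M ≈ 3.89 d⁻¹

Food-to-microorganism ratio F/M = Q S₀ / (V X) = 788 × 3590 / (269.0 × 2700) = 3.895 d⁻¹.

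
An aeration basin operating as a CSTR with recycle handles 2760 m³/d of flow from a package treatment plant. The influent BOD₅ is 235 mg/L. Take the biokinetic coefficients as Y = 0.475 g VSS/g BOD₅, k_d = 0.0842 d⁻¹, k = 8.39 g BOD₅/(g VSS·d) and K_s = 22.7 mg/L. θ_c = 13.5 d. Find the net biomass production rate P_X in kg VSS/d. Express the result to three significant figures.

Effluent substrate depends only on kinetics and SRT: S = K_s(1 + k_d θ_c) / [θ_c(Yk − k_d) − 1] = 22.7 × (1 + 0.0842 × 13.5) / [13.5 × (0.475 × 8.39 − 0.0842) − 1] = 48.50 / 51.66 = 0.9388 mg/L.
Y_obs = Y / (1 + k_d θ_c) = 0.475 / (1 + 0.0842 × 13.5) = 0.475 / 2.137 = 0.2223.
Mass of BOD₅ removed per day: Q(S₀ − S) = 2760 × 234.1 g/m³ = 646.0 kg/d.
So the net sludge growth is P_X = 0.2223 × 646.0 = 143.6 kg VSS/d.

P_X ≈ 144 kg VSS/d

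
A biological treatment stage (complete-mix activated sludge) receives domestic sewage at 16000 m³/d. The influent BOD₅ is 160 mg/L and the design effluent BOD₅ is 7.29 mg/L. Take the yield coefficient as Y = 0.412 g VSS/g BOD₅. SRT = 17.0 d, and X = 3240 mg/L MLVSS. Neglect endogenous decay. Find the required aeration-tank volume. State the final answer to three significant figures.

V ≈ 5280 m³

With k_d = 0 the design equation reduces to V = Y Q (S₀−S) θ_c / X = 0.412 × 16000 × (160 − 7.29) × 17.0 / 3240 = 5282 m³.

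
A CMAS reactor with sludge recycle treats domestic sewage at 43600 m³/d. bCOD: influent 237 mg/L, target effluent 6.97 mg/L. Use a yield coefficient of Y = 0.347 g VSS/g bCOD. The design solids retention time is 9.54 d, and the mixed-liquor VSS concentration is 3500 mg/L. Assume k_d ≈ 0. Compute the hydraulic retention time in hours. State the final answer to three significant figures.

τ ≈ 5.22 h

Biomass mass balance (decay neglected): V·X = Y·Q·(S₀ − S)·θ_c, so V = 0.347 × 43600 × (237 − 6.97) × 9.54 / 3500 = 9486 m³.
HRT = V/Q = 9486 m³ / 43600 m³·d⁻¹ = 0.2176 d × 24 = 5.222 h.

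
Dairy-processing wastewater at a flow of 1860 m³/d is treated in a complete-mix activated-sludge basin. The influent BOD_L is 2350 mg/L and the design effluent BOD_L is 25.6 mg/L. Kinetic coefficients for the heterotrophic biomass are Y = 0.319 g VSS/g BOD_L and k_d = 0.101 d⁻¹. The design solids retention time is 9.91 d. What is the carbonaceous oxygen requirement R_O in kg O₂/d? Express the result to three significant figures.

The observed yield is Y_obs = Y/(1 + k_d·θ_c) = 0.319 / (1 + 0.101 × 9.91) = 0.319 / 2.001 = 0.1594 g VSS per g BOD_L removed.
Substrate removed = Q·(S₀ − S) = 1860 m³/d × (2350 − 25.6) g/m³ = 4.32×10^6 g/d = 4323 kg/d.
Net sludge production P_X = 0.1594 × 4323 = 689.3 kg VSS/d.
R_O = Q·ΔS − 1.42 P_X = 4323 − 978.8 = 3345 kg O₂/d.

R_O ≈ 3340 kg O₂/d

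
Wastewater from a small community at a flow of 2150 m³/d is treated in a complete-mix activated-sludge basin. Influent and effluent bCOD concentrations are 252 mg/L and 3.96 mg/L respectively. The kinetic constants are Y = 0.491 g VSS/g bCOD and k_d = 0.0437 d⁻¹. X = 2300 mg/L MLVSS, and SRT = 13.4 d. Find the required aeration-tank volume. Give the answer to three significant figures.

Rearranging the biomass balance for a CMAS with decay, V = Y·Q·ΔS·θ_c / [X·(1+k_d θ_c)] = 0.491 × 2150 × (252 − 3.96) × 13.4 / [2300 × (1 + 0.0437 × 13.4)] = 3.51×10^6 / 3647 = 962.1 m³.

V ≈ 962 m³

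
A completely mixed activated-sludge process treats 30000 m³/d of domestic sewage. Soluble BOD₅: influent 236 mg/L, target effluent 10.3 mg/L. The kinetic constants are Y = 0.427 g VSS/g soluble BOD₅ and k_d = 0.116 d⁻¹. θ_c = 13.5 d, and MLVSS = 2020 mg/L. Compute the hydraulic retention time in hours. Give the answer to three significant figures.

τ ≈ 6.02 h

Steady-state biomass mass balance: V·X·(1 + k_d·θ_c) = Y·Q·(S₀ − S)·θ_c, so V = 0.427 × 30000 × (236 − 10.3) × 13.5 / [2020 × (1 + 0.116 × 13.5)] = 3.9×10^7 / 5183 = 7530 m³.
Hydraulic retention time τ = V/Q = 7530 / 30000 = 0.2510 d = 6.024 h.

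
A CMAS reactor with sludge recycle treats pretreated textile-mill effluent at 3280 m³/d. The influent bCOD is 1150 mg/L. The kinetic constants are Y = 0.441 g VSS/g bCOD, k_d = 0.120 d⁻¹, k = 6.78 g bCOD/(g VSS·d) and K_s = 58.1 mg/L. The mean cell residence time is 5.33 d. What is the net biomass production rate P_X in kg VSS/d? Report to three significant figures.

P_X ≈ 1010 kg VSS/d

Effluent substrate depends only on kinetics and SRT: S = K_s(1 + k_d θ_c) / [θ_c(Yk − k_d) − 1] = 58.1 × (1 + 0.120 × 5.33) / [5.33 × (0.441 × 6.78 − 0.120) − 1] = 95.26 / 14.30 = 6.663 mg/L.
Correct the yield for decay: Y_obs = Y/(1 + k_d θ_c) = 0.441 / (1 + 0.120 × 5.33) = 0.441 / 1.640 = 0.2690.
ΔS = 1150 − 6.66 = 1143 mg/L, so the substrate removal rate is 3280 × 1143/1000 = 3750 kg bCOD/d.
P_X = Y_obs · Q(S₀ − S) = 0.2690 × 3750 = 1009 kg VSS/d.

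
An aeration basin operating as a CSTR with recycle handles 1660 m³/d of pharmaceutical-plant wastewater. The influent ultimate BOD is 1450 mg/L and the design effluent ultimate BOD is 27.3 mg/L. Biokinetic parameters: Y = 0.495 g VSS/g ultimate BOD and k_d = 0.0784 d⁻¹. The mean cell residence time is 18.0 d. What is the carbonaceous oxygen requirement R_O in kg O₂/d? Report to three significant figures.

R_O ≈ 1670 kg O₂/d

The observed yield is Y_obs = Y/(1 + k_d·θ_c) = 0.495 / (1 + 0.0784 × 18.0) = 0.495 / 2.411 = 0.2053 g VSS per g ultimate BOD removed.
Q·(S₀ − S) = 1660 × (1450 − 27.3) × 10⁻³ = 2362 kg/d removed.
P_X = Y_obs·Q·(S₀ − S) = 0.2053 × 2362 = 484.8 kg VSS/d.
Carbonaceous O₂ demand = substrate oxidised − cell-mass equivalent = 2362 − 1.42 × 484.8 = 1673 kg O₂/d.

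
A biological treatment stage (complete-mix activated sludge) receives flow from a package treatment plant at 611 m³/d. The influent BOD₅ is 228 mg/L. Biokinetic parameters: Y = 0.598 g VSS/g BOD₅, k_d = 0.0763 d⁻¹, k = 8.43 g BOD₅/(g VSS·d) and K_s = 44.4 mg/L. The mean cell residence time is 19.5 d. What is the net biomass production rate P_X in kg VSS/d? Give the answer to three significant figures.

P_X ≈ 33.3 kg VSS/d

From the Monod/SRT balance for a CMAS, S = K_s·(1+k_d θ_c)/[θ_c·(Y k − k_d) − 1] = 44.4 × (1 + 0.0763 × 19.5) / [19.5 × (0.598 × 8.43 − 0.0763) − 1] = 110.5 / 95.81 = 1.153 mg/L.
Y_obs = Y / (1 + k_d θ_c) = 0.598 / (1 + 0.0763 × 19.5) = 0.598 / 2.488 = 0.2404.
Substrate removed = Q·(S₀ − S) = 611 m³/d × (228 − 1.15) g/m³ = 1.39×10^5 g/d = 138.6 kg/d.
Biomass produced: P_X = Y_obs·Q·ΔS = 0.2404 × 138.6 ≈ 33.32 kg VSS/d.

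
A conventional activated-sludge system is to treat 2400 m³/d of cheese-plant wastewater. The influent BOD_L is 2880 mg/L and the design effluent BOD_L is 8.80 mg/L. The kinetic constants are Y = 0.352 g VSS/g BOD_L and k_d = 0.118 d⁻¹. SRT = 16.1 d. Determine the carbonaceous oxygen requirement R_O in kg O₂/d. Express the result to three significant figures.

The observed yield is Y_obs = Y/(1 + k_d·θ_c) = 0.352 / (1 + 0.118 × 16.1) = 0.352 / 2.900 = 0.1214 g VSS per g BOD_L removed.
ΔS = 2880 − 8.80 = 2871 mg/L, so the substrate removal rate is 2400 × 2871/1000 = 6891 kg BOD_L/d.
P_X = Y_obs·Q·(S₀ − S) = 0.1214 × 6891 = 836.5 kg VSS/d.
R_O = Q·ΔS − 1.42 P_X = 6891 − 1188 = 5703 kg O₂/d.

R_O ≈ 5700 kg O₂/d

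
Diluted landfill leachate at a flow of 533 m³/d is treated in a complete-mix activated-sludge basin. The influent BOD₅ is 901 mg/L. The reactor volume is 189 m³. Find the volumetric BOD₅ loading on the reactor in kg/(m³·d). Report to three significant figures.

Volumetric loading L_v = Q·S₀ / V = 533 × 901 g/m³ / 189.0 m³ = 2541 g/(m³·d) = 2.541 kg BOD₅/(m³·d).

L_v ≈ 2.54 kg BOD₅/(m³·d)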